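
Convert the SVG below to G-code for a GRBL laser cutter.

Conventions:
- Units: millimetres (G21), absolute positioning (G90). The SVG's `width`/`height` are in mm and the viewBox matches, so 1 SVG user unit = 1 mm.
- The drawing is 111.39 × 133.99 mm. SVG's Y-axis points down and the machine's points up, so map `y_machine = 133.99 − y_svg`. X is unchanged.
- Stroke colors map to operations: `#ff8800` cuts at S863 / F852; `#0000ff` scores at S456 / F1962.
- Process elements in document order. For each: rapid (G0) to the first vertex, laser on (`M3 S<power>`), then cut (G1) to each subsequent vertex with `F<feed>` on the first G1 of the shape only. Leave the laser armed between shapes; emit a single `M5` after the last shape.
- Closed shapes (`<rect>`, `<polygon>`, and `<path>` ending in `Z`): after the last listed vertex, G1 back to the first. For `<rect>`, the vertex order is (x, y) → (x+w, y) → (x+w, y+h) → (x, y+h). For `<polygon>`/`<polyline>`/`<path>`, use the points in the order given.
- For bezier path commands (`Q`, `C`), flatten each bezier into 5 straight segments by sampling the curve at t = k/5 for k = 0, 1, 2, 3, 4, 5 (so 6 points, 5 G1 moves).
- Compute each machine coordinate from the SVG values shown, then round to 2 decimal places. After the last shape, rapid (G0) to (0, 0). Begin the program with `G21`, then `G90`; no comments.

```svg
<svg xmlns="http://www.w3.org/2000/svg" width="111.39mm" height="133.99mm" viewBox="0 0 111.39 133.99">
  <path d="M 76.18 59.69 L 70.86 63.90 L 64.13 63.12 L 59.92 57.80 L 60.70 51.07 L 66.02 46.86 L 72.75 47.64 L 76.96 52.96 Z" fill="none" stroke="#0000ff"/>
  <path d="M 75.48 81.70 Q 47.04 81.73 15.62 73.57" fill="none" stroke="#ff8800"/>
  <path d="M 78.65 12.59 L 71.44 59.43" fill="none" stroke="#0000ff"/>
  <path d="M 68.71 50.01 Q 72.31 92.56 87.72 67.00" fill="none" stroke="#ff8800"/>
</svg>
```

G21
G90
G0 X76.18 Y74.30
M3 S456
G1 X70.86 Y70.09 F1962
G1 X64.13 Y70.87
G1 X59.92 Y76.19
G1 X60.70 Y82.92
G1 X66.02 Y87.13
G1 X72.75 Y86.35
G1 X76.96 Y81.03
G1 X76.18 Y74.30
G0 X75.48 Y52.29
M3 S863
G1 X63.98 Y52.61 F852
G1 X52.25 Y53.58
G1 X40.28 Y55.20
G1 X28.07 Y57.48
G1 X15.62 Y60.42
G0 X78.65 Y121.40
M3 S456
G1 X71.44 Y74.56 F1962
G0 X68.71 Y83.98
M3 S863
G1 X70.62 Y69.68 F852
G1 X73.48 Y60.84
G1 X77.28 Y57.44
G1 X82.03 Y59.49
G1 X87.72 Y66.99
M5
G0 X0.00 Y0.00

1 u = 1 mm; y_m = 133.99 − y.

[1] `<path>` regular polygon, #0000ff→score S456 F1962: (76.18,74.30) → (70.86,70.09) → (64.13,70.87) → (59.92,76.19) → (60.70,82.92) → (66.02,87.13) → (72.75,86.35) → (76.96,81.03) → (76.18,74.30) (closed)

[2] `<path>` quadratic bezier, #ff8800→cut S863 F852: (75.48,52.29) → (63.98,52.61) → (52.25,53.58) → (40.28,55.20) → (28.07,57.48) → (15.62,60.42)

[3] `<path>` line segment, #0000ff→score S456 F1962: (78.65,121.40) → (71.44,74.56)

[4] `<path>` quadratic bezier, #ff8800→cut S863 F852: (68.71,83.98) → (70.62,69.68) → (73.48,60.84) → (77.28,57.44) → (82.03,59.49) → (87.72,66.99)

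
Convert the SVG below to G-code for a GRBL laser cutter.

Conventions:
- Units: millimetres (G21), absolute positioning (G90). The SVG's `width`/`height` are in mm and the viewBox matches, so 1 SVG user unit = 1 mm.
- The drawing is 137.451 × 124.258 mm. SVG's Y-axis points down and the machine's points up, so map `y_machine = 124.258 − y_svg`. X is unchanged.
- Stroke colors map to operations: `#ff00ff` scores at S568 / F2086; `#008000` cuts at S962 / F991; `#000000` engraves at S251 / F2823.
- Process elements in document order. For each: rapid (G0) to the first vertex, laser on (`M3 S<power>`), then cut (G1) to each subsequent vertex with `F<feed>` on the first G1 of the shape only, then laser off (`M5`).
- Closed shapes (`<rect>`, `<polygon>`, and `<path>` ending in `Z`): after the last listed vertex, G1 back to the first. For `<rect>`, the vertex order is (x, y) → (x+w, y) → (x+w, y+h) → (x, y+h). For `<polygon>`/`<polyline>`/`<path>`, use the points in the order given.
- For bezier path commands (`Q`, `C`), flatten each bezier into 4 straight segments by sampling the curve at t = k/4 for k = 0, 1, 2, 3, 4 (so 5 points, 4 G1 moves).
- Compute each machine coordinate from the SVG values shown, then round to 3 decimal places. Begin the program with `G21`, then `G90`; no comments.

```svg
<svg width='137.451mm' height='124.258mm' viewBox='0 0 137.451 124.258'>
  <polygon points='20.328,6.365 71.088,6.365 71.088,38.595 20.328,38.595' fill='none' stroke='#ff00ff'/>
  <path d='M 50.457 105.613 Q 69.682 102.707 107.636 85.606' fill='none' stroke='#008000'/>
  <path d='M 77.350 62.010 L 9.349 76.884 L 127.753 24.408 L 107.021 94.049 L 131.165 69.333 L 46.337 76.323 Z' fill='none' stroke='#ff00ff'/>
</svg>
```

G21
G90
G0 X20.328 Y117.893
M3 S568
G1 X71.088 Y117.893 F2086
G1 X71.088 Y85.663
G1 X20.328 Y85.663
G1 X20.328 Y117.893
M5
G0 X50.457 Y18.645
M3 S962
G1 X61.240 Y20.985 F991
G1 X74.364 Y25.100
G1 X89.830 Y30.989
G1 X107.636 Y38.652
M5
G0 X77.350 Y62.248
M3 S568
G1 X9.349 Y47.374 F2086
G1 X127.753 Y99.850
G1 X107.021 Y30.209
G1 X131.165 Y54.925
G1 X46.337 Y47.935
G1 X77.350 Y62.248
M5

Since the viewBox matches the mm dimensions, user units are millimetres directly. The only transform is the Y-flip y_m = 124.258 − y_svg.

Shape 1 is a rectangle drawn with `<polygon>`. Its stroke #ff00ff means score at S568, F2086. After flipping Y the toolpath is (20.328,117.893) → (71.088,117.893) → (71.088,85.663) → (20.328,85.663) → (20.328,117.893), returning to the start.

Shape 2 is a quadratic bezier drawn with `<path>`. Its stroke #008000 means cut at S962, F991. After flipping Y the toolpath is (50.457,18.645) → (61.240,20.985) → (74.364,25.100) → (89.830,30.989) → (107.636,38.652).

Shape 3 is a closed polygon drawn with `<path>`. Its stroke #ff00ff means score at S568, F2086. After flipping Y the toolpath is (77.350,62.248) → (9.349,47.374) → (127.753,99.850) → (107.021,30.209) → (131.165,54.925) → (46.337,47.935) → (77.350,62.248), returning to the start.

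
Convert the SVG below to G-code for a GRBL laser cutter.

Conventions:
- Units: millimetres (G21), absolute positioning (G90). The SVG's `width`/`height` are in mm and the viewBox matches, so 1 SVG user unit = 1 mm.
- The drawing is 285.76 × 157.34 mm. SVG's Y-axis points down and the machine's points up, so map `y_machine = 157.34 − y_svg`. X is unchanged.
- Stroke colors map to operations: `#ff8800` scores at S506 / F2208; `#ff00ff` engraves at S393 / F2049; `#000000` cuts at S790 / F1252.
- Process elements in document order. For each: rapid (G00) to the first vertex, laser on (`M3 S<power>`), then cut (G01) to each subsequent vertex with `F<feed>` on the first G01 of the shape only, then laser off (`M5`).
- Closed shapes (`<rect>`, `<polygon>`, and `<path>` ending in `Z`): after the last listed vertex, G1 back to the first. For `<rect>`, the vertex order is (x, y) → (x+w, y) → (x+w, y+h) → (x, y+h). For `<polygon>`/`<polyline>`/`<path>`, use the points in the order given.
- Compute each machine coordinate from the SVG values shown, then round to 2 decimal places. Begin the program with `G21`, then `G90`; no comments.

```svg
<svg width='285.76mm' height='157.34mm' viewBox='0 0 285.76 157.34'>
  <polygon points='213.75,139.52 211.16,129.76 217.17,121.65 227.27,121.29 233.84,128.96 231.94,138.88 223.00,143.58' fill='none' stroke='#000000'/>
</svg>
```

G21
G90
G00 X213.75 Y17.82
M3 S790
G01 X211.16 Y27.58 F1252
G01 X217.17 Y35.69
G01 X227.27 Y36.05
G01 X233.84 Y28.38
G01 X231.94 Y18.46
G01 X223.00 Y13.76
G01 X213.75 Y17.82
M5

viewBox `0 0 285.76 157.34` with mm width/height → 1 unit = 1 mm. Flip: y_m = 157.34 − y_svg.

**Shape 1** — `<polygon>` regular polygon, stroke `#000000` → cut (S790, F1252). Machine vertices: (213.75,17.82) → (211.16,27.58) → (217.17,35.69) → (227.27,36.05) → (233.84,28.38) → (231.94,18.46) → (223.00,13.76) → (213.75,17.82). Closed: final G1 returns to the first vertex.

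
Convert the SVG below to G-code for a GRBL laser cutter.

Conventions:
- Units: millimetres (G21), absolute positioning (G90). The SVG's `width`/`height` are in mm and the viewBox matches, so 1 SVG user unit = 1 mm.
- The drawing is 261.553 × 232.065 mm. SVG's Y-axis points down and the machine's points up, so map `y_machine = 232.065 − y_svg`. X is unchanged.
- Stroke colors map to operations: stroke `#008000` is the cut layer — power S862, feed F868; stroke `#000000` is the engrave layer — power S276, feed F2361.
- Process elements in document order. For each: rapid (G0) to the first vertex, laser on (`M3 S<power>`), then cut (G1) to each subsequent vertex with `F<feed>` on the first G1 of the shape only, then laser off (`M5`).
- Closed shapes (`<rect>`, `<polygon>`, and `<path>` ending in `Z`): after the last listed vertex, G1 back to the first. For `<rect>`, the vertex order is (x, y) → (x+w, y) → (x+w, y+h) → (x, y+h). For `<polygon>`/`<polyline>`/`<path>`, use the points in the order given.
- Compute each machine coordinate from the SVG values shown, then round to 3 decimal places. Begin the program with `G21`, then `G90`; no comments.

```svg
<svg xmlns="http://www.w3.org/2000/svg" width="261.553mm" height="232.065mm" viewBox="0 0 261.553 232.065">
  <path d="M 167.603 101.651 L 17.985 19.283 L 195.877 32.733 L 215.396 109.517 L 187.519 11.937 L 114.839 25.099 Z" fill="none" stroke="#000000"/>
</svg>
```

G21
G90
G0 X167.603 Y130.414
M3 S276
G1 X17.985 Y212.782 F2361
G1 X195.877 Y199.332
G1 X215.396 Y122.548
G1 X187.519 Y220.128
G1 X114.839 Y206.966
G1 X167.603 Y130.414
M5

Since the viewBox matches the mm dimensions, user units are millimetres directly. The only transform is the Y-flip y_m = 232.065 − y_svg.

Shape 1 is a closed polygon drawn with `<path>`. Its stroke #000000 means engrave at S276, F2361. After flipping Y the toolpath is (167.603,130.414) → (17.985,212.782) → (195.877,199.332) → (215.396,122.548) → (187.519,220.128) → (114.839,206.966) → (167.603,130.414), returning to the start.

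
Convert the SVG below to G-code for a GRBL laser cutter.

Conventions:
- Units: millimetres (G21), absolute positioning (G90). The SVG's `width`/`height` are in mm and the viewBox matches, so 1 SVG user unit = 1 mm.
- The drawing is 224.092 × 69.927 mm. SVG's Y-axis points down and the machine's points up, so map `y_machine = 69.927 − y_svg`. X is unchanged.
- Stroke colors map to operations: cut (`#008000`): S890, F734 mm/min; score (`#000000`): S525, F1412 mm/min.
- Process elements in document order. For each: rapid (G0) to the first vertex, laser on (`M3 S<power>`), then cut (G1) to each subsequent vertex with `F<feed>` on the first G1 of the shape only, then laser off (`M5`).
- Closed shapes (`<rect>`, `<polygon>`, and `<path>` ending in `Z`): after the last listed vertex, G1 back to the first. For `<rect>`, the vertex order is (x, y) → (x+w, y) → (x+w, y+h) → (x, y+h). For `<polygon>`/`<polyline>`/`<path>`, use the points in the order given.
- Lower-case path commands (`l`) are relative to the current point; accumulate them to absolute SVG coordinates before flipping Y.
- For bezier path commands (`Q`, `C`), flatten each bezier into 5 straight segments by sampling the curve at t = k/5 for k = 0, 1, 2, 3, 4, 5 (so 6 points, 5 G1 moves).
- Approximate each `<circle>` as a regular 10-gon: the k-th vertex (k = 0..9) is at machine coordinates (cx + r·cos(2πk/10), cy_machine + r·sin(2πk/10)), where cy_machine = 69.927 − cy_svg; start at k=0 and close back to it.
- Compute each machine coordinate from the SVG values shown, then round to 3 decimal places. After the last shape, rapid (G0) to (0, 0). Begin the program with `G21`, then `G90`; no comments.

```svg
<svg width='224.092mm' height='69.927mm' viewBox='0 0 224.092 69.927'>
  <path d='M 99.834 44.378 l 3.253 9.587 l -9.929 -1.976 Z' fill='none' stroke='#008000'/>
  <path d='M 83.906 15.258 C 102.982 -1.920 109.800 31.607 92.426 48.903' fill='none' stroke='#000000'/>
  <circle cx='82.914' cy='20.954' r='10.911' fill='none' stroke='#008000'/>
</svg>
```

Since the viewBox matches the mm dimensions, user units are millimetres directly. The only transform is the Y-flip y_m = 69.927 − y_svg.

Shape 1 is a regular polygon drawn with `<path>`. Its stroke #008000 means cut at S890, F734. After flipping Y the toolpath is (99.834,25.549) → (103.087,15.962) → (93.158,17.938) → (99.834,25.549), returning to the start.

Shape 2 is a cubic bezier drawn with `<path>`. Its stroke #000000 means score at S525, F1412. After flipping Y the toolpath is (83.906,54.669) → (93.785,59.427) → (100.150,55.228) → (102.426,45.286) → (100.043,32.814) → (92.426,21.024).

Shape 3 is a circle drawn with `<circle>`. Its stroke #008000 means cut at S890, F734. After flipping Y the toolpath is (93.825,48.973) → (91.741,55.386) → (86.286,59.350) → (79.542,59.350) → (74.087,55.386) → (72.003,48.973) → (74.087,42.560) → (79.542,38.596) → (86.286,38.596) → (91.741,42.560) → (93.825,48.973), returning to the start.

G21
G90
G0 X99.834 Y25.549
M3 S890
G1 X103.087 Y15.962 F734
G1 X93.158 Y17.938
G1 X99.834 Y25.549
M5
G0 X83.906 Y54.669
M3 S525
G1 X93.785 Y59.427 F1412
G1 X100.150 Y55.228
G1 X102.426 Y45.286
G1 X100.043 Y32.814
G1 X92.426 Y21.024
M5
G0 X93.825 Y48.973
M3 S890
G1 X91.741 Y55.386 F734
G1 X86.286 Y59.350
G1 X79.542 Y59.350
G1 X74.087 Y55.386
G1 X72.003 Y48.973
G1 X74.087 Y42.560
G1 X79.542 Y38.596
G1 X86.286 Y38.596
G1 X91.741 Y42.560
G1 X93.825 Y48.973
M5
G0 X0.000 Y0.000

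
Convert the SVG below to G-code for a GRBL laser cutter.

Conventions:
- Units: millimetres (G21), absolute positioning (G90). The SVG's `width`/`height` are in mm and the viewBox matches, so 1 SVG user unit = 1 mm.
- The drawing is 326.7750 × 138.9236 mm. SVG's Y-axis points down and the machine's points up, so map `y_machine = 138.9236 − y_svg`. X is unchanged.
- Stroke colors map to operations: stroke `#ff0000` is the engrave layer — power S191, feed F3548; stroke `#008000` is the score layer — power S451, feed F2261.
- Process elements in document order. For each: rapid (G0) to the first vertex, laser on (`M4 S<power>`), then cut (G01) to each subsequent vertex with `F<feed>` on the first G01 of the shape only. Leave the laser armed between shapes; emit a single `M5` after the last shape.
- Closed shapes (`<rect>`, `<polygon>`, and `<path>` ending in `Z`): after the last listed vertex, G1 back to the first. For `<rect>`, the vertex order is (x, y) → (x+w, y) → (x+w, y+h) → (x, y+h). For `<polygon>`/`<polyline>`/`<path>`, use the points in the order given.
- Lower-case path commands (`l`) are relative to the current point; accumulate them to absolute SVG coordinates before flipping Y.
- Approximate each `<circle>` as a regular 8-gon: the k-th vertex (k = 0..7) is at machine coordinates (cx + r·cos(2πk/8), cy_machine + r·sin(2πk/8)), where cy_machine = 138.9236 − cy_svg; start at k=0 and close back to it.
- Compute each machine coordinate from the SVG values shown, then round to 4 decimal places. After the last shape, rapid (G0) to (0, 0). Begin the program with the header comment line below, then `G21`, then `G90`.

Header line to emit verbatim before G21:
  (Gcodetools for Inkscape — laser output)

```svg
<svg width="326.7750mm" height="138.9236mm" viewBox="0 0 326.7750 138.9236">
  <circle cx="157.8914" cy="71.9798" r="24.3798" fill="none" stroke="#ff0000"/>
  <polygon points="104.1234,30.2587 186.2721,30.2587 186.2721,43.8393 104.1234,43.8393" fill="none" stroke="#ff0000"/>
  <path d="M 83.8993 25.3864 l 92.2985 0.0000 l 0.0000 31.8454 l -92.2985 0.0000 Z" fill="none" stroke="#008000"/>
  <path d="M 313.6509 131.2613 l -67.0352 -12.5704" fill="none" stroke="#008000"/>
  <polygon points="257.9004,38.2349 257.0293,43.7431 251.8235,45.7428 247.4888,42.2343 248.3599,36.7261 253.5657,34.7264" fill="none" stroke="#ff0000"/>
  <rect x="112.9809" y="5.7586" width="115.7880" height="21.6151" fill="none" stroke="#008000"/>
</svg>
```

Since the viewBox matches the mm dimensions, user units are millimetres directly. The only transform is the Y-flip y_m = 138.9236 − y_svg.

Shape 1 is a circle drawn with `<circle>`. Its stroke #ff0000 means engrave at S191, F3548. After flipping Y the toolpath is (182.2712,66.9438) → (175.1305,84.1829) → (157.8914,91.3236) → (140.6523,84.1829) → (133.5116,66.9438) → (140.6523,49.7047) → (157.8914,42.5640) → (175.1305,49.7047) → (182.2712,66.9438), returning to the start.

Shape 2 is a rectangle drawn with `<polygon>`. Its stroke #ff0000 means engrave at S191, F3548. After flipping Y the toolpath is (104.1234,108.6649) → (186.2721,108.6649) → (186.2721,95.0843) → (104.1234,95.0843) → (104.1234,108.6649), returning to the start.

Shape 3 is a rectangle drawn with `<path>`. Its stroke #008000 means score at S451, F2261. After flipping Y the toolpath is (83.8993,113.5372) → (176.1978,113.5372) → (176.1978,81.6918) → (83.8993,81.6918) → (83.8993,113.5372), returning to the start.

Shape 4 is a line segment drawn with `<path>`. Its stroke #008000 means score at S451, F2261. After flipping Y the toolpath is (313.6509,7.6623) → (246.6157,20.2327).

Shape 5 is a regular polygon drawn with `<polygon>`. Its stroke #ff0000 means engrave at S191, F3548. After flipping Y the toolpath is (257.9004,100.6887) → (257.0293,95.1805) → (251.8235,93.1808) → (247.4888,96.6893) → (248.3599,102.1975) → (253.5657,104.1972) → (257.9004,100.6887), returning to the start.

Shape 6 is a rectangle drawn with `<rect>`. Its stroke #008000 means score at S451, F2261. After flipping Y the toolpath is (112.9809,133.1650) → (228.7689,133.1650) → (228.7689,111.5499) → (112.9809,111.5499) → (112.9809,133.1650), returning to the start.

(Gcodetools for Inkscape — laser output)
G21
G90
G0 X182.2712 Y66.9438
M4 S191
G01 X175.1305 Y84.1829 F3548
G01 X157.8914 Y91.3236
G01 X140.6523 Y84.1829
G01 X133.5116 Y66.9438
G01 X140.6523 Y49.7047
G01 X157.8914 Y42.5640
G01 X175.1305 Y49.7047
G01 X182.2712 Y66.9438
G0 X104.1234 Y108.6649
M4 S191
G01 X186.2721 Y108.6649 F3548
G01 X186.2721 Y95.0843
G01 X104.1234 Y95.0843
G01 X104.1234 Y108.6649
G0 X83.8993 Y113.5372
M4 S451
G01 X176.1978 Y113.5372 F2261
G01 X176.1978 Y81.6918
G01 X83.8993 Y81.6918
G01 X83.8993 Y113.5372
G0 X313.6509 Y7.6623
M4 S451
G01 X246.6157 Y20.2327 F2261
G0 X257.9004 Y100.6887
M4 S191
G01 X257.0293 Y95.1805 F3548
G01 X251.8235 Y93.1808
G01 X247.4888 Y96.6893
G01 X248.3599 Y102.1975
G01 X253.5657 Y104.1972
G01 X257.9004 Y100.6887
G0 X112.9809 Y133.1650
M4 S451
G01 X228.7689 Y133.1650 F2261
G01 X228.7689 Y111.5499
G01 X112.9809 Y111.5499
G01 X112.9809 Y133.1650
M5
G0 X0.0000 Y0.0000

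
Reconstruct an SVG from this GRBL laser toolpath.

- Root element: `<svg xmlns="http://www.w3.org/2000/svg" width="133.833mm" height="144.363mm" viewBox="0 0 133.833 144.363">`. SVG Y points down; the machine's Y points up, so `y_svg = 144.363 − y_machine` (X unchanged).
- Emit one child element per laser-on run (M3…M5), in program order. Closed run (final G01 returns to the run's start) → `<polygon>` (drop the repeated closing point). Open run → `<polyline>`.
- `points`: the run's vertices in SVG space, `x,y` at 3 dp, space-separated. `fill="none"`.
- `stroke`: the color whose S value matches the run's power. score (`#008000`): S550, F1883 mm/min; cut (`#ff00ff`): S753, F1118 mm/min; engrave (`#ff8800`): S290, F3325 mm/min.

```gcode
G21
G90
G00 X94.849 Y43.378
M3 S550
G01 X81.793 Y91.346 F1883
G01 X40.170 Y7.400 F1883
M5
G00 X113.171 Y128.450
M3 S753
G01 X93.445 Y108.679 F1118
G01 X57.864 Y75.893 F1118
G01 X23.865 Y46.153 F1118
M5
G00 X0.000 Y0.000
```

y_svg = 144.363 − y_m.

[1] S550→`#008000` (score); open run; points: 94.849,100.985 81.793,53.017 40.170,136.963

[2] S753→`#ff00ff` (cut); open run; points: 113.171,15.913 93.445,35.684 57.864,68.470 23.865,98.210

<svg xmlns="http://www.w3.org/2000/svg" width="133.833mm" height="144.363mm" viewBox="0 0 133.833 144.363">
  <polyline points="94.849,100.985 81.793,53.017 40.170,136.963" fill="none" stroke="#008000"/>
  <polyline points="113.171,15.913 93.445,35.684 57.864,68.470 23.865,98.210" fill="none" stroke="#ff00ff"/>
</svg>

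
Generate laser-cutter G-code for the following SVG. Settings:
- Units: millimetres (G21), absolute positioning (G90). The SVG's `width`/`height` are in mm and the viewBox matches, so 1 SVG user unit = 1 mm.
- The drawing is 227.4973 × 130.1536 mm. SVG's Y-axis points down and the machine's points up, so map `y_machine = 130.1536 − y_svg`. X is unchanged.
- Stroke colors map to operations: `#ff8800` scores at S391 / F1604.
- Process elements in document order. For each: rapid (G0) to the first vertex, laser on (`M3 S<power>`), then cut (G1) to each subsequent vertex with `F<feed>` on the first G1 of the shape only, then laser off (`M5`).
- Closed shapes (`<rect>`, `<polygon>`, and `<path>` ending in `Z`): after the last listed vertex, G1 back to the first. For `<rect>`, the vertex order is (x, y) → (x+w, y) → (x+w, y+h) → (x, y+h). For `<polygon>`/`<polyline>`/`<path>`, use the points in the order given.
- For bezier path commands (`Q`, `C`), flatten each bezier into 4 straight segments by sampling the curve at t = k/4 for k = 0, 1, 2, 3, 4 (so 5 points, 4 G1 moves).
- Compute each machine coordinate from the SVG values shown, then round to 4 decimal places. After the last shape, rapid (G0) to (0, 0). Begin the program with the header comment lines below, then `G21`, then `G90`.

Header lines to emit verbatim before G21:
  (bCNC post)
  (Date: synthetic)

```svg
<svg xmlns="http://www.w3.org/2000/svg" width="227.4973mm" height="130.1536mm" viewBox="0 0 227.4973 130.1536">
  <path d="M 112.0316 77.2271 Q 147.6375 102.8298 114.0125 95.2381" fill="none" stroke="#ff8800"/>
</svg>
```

viewBox `0 0 227.4973 130.1536` with mm width/height → 1 unit = 1 mm. Flip: y_m = 130.1536 − y_svg.

**Shape 1** — `<path>` quadratic bezier, stroke `#ff8800` → score (S391, F1604). Control points (SVG): P0=(112.0316,77.2271), P1=(147.6375,102.8298), P2=(114.0125,95.2381); sampled at t=k/4. Machine vertices: (112.0316,52.9265) → (125.5076,42.1998) → (130.3298,35.6224) → (126.4981,33.1943) → (114.0125,34.9155). Open path.

(bCNC post)
(Date: synthetic)
G21
G90
G0 X112.0316 Y52.9265
M3 S391
G1 X125.5076 Y42.1998 F1604
G1 X130.3298 Y35.6224
G1 X126.4981 Y33.1943
G1 X114.0125 Y34.9155
M5
G0 X0.0000 Y0.0000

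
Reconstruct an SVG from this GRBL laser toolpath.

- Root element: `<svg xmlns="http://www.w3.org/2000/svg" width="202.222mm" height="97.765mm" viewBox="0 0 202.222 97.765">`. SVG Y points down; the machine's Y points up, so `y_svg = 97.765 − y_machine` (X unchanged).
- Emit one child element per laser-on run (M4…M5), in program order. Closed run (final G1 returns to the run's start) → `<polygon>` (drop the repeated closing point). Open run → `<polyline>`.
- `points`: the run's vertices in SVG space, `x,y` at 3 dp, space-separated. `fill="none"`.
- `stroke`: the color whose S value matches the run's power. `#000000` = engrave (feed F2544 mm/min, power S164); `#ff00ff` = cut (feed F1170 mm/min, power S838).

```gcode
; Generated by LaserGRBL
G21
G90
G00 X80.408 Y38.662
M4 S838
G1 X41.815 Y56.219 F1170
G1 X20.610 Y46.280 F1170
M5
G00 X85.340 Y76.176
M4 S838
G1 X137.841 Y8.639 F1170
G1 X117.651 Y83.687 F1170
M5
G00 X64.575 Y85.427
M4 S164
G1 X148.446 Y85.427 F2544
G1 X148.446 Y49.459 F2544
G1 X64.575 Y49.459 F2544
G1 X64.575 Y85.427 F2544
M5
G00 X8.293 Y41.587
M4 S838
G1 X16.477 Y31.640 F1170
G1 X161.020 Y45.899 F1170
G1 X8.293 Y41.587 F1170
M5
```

<svg xmlns="http://www.w3.org/2000/svg" width="202.222mm" height="97.765mm" viewBox="0 0 202.222 97.765">
  <polyline points="80.408,59.103 41.815,41.546 20.610,51.485" fill="none" stroke="#ff00ff"/>
  <polyline points="85.340,21.589 137.841,89.126 117.651,14.078" fill="none" stroke="#ff00ff"/>
  <polygon points="64.575,12.338 148.446,12.338 148.446,48.306 64.575,48.306" fill="none" stroke="#000000"/>
  <polygon points="8.293,56.178 16.477,66.125 161.020,51.866" fill="none" stroke="#ff00ff"/>
</svg>

Each laser-on run becomes one SVG element. Flip Y back into SVG space with y_svg = 97.765 − y_machine.

Run 1: power S838 maps to stroke `#ff00ff` (cut). The run is open, so emit a `<polyline>` with points (Y-flipped): 80.408,59.103 41.815,41.546 20.610,51.485.

Run 2: the run's S838 means `#ff00ff` (cut). The run is open, so emit a `<polyline>` with points (Y-flipped): 85.340,21.589 137.841,89.126 117.651,14.078.

Run 3: S164 ⇒ engrave layer `#000000`. The run returns to its start, so emit a `<polygon>` with points (Y-flipped): 64.575,12.338 148.446,12.338 148.446,48.306 64.575,48.306.

Run 4: the run's S838 means `#ff00ff` (cut). The run returns to its start, so emit a `<polygon>` with points (Y-flipped): 8.293,56.178 16.477,66.125 161.020,51.866.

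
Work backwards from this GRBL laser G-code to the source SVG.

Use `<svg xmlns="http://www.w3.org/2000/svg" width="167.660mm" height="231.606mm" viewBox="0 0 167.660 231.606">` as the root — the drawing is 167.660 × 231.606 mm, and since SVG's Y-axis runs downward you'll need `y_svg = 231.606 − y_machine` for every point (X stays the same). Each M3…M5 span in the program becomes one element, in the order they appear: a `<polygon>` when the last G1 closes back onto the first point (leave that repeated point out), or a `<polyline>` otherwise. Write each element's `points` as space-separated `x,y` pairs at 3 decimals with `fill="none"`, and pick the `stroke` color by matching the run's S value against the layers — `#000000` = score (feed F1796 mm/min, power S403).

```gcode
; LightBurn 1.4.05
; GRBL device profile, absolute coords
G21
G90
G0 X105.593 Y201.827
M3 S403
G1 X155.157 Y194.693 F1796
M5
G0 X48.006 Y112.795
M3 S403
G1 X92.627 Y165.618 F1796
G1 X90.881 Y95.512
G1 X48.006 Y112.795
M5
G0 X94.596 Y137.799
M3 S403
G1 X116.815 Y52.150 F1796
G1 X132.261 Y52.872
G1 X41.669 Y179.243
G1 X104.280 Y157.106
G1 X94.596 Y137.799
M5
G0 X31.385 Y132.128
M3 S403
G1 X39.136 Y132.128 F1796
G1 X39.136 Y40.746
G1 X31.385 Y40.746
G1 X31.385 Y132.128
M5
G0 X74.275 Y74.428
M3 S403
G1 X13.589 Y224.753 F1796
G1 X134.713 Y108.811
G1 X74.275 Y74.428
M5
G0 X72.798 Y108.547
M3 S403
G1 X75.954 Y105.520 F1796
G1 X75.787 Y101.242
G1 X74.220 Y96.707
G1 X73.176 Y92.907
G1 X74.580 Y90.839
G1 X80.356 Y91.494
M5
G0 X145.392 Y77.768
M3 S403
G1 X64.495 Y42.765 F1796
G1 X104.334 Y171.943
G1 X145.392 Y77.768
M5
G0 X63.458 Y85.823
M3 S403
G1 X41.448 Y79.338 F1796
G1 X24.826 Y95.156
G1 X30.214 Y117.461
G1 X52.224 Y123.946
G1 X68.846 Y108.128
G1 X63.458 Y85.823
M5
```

Each laser-on run becomes one SVG element. Flip Y back into SVG space with y_svg = 231.606 − y_machine. Every run uses S403, so all elements get stroke `#000000` (score).

Run 1: The run is open, so emit a `<polyline>` with points (Y-flipped): 105.593,29.779 155.157,36.913.

Run 2: The run returns to its start, so emit a `<polygon>` with points (Y-flipped): 48.006,118.811 92.627,65.988 90.881,136.094.

Run 3: The run returns to its start, so emit a `<polygon>` with points (Y-flipped): 94.596,93.807 116.815,179.456 132.261,178.734 41.669,52.363 104.280,74.500.

Run 4: The run returns to its start, so emit a `<polygon>` with points (Y-flipped): 31.385,99.478 39.136,99.478 39.136,190.860 31.385,190.860.

Run 5: The run returns to its start, so emit a `<polygon>` with points (Y-flipped): 74.275,157.178 13.589,6.853 134.713,122.795.

Run 6: The run is open, so emit a `<polyline>` with points (Y-flipped): 72.798,123.059 75.954,126.086 75.787,130.364 74.220,134.899 73.176,138.699 74.580,140.767 80.356,140.112.

Run 7: The run returns to its start, so emit a `<polygon>` with points (Y-flipped): 145.392,153.838 64.495,188.841 104.334,59.663.

Run 8: The run returns to its start, so emit a `<polygon>` with points (Y-flipped): 63.458,145.783 41.448,152.268 24.826,136.450 30.214,114.145 52.224,107.660 68.846,123.478.

<svg xmlns="http://www.w3.org/2000/svg" width="167.660mm" height="231.606mm" viewBox="0 0 167.660 231.606">
  <polyline points="105.593,29.779 155.157,36.913" fill="none" stroke="#000000"/>
  <polygon points="48.006,118.811 92.627,65.988 90.881,136.094" fill="none" stroke="#000000"/>
  <polygon points="94.596,93.807 116.815,179.456 132.261,178.734 41.669,52.363 104.280,74.500" fill="none" stroke="#000000"/>
  <polygon points="31.385,99.478 39.136,99.478 39.136,190.860 31.385,190.860" fill="none" stroke="#000000"/>
  <polygon points="74.275,157.178 13.589,6.853 134.713,122.795" fill="none" stroke="#000000"/>
  <polyline points="72.798,123.059 75.954,126.086 75.787,130.364 74.220,134.899 73.176,138.699 74.580,140.767 80.356,140.112" fill="none" stroke="#000000"/>
  <polygon points="145.392,153.838 64.495,188.841 104.334,59.663" fill="none" stroke="#000000"/>
  <polygon points="63.458,145.783 41.448,152.268 24.826,136.450 30.214,114.145 52.224,107.660 68.846,123.478" fill="none" stroke="#000000"/>
</svg>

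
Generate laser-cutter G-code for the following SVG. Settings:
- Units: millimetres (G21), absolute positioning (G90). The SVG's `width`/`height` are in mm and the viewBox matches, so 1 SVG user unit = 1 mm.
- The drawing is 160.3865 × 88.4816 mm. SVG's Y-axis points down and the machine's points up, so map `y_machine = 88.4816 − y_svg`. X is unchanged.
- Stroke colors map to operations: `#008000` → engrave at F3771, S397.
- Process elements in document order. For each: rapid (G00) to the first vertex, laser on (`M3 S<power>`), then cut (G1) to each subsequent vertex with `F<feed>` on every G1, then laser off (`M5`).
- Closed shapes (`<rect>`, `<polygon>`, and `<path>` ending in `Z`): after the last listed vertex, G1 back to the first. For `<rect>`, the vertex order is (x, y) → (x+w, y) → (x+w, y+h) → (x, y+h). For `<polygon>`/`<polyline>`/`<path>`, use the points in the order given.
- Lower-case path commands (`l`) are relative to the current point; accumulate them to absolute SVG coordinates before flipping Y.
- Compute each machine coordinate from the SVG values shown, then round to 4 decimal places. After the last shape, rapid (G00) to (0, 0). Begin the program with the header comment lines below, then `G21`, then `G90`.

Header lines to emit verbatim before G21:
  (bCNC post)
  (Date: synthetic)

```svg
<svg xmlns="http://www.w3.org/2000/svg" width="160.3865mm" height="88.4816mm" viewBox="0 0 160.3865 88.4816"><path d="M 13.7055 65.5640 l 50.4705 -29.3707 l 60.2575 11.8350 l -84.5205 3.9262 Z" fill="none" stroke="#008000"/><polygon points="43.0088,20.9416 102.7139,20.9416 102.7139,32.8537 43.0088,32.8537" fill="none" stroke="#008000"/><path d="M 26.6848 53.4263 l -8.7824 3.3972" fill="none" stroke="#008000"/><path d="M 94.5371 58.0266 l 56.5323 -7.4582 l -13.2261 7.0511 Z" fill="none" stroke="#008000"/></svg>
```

1 u = 1 mm; y_m = 88.4816 − y.

[1] `<path>` closed polygon, #008000→engrave S397 F3771: (13.7055,22.9176) → (64.1760,52.2883) → (124.4335,40.4533) → (39.9130,36.5271) → (13.7055,22.9176) (closed)

[2] `<polygon>` rectangle, #008000→engrave S397 F3771: (43.0088,67.5400) → (102.7139,67.5400) → (102.7139,55.6279) → (43.0088,55.6279) → (43.0088,67.5400) (closed)

[3] `<path>` line segment, #008000→engrave S397 F3771: (26.6848,35.0553) → (17.9024,31.6581)

[4] `<path>` closed polygon, #008000→engrave S397 F3771: (94.5371,30.4550) → (151.0694,37.9132) → (137.8433,30.8621) → (94.5371,30.4550) (closed)

(bCNC post)
(Date: synthetic)
G21
G90
G00 X13.7055 Y22.9176
M3 S397
G1 X64.1760 Y52.2883 F3771
G1 X124.4335 Y40.4533 F3771
G1 X39.9130 Y36.5271 F3771
G1 X13.7055 Y22.9176 F3771
M5
G00 X43.0088 Y67.5400
M3 S397
G1 X102.7139 Y67.5400 F3771
G1 X102.7139 Y55.6279 F3771
G1 X43.0088 Y55.6279 F3771
G1 X43.0088 Y67.5400 F3771
M5
G00 X26.6848 Y35.0553
M3 S397
G1 X17.9024 Y31.6581 F3771
M5
G00 X94.5371 Y30.4550
M3 S397
G1 X151.0694 Y37.9132 F3771
G1 X137.8433 Y30.8621 F3771
G1 X94.5371 Y30.4550 F3771
M5
G00 X0.0000 Y0.0000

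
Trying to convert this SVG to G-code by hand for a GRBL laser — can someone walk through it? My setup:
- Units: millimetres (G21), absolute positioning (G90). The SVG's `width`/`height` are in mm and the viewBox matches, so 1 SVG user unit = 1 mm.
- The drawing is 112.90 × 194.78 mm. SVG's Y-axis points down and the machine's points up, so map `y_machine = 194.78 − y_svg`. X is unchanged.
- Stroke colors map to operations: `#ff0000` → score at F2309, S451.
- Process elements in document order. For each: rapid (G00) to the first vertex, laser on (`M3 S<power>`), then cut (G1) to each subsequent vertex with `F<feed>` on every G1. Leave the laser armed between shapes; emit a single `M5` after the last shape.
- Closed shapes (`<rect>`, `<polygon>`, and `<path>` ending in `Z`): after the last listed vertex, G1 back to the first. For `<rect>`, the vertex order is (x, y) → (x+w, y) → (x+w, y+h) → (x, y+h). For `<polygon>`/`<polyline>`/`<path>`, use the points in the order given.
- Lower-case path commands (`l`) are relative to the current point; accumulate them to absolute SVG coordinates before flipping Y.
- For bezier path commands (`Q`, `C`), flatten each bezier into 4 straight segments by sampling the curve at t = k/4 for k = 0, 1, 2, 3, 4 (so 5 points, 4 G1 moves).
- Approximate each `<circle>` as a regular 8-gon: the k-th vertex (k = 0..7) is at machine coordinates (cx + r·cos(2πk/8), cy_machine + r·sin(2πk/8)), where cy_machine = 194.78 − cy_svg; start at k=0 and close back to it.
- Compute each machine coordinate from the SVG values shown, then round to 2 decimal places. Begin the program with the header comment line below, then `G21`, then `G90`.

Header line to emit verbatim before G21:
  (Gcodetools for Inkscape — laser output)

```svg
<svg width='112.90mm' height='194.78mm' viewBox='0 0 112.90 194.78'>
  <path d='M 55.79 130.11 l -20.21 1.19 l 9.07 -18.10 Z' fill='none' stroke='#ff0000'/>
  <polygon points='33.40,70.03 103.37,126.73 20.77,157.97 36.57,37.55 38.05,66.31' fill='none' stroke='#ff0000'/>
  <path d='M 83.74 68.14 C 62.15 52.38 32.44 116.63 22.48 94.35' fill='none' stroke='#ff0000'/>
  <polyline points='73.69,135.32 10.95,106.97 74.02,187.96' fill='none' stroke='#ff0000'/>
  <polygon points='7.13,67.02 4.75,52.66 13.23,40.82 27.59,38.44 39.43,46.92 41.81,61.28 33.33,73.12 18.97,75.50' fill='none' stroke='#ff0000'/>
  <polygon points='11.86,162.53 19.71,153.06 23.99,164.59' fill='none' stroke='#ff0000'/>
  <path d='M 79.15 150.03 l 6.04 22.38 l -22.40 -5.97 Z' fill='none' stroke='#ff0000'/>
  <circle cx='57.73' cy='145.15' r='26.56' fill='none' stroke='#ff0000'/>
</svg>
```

viewBox `0 0 112.90 194.78` with mm width/height → 1 unit = 1 mm. Flip: y_m = 194.78 − y_svg.

**Shape 1** — `<path>` regular polygon, stroke `#ff0000` → score (S451, F2309). Machine vertices: (55.79,64.67) → (35.58,63.48) → (44.65,81.58) → (55.79,64.67). Closed: final G1 returns to the first vertex.

**Shape 2** — `<polygon>` closed polygon, stroke `#ff0000` → score (S451, F2309). Machine vertices: (33.40,124.75) → (103.37,68.05) → (20.77,36.81) → (36.57,157.23) → (38.05,128.47) → (33.40,124.75). Closed: final G1 returns to the first vertex.

**Shape 3** — `<path>` cubic bezier, stroke `#ff0000` → score (S451, F2309). Control points (SVG): P0=(83.74,68.14), P1=(62.15,52.38), P2=(32.44,116.63), P3=(22.48,94.35); sampled at t=k/4. Machine vertices: (83.74,126.64) → (66.46,126.06) → (48.75,111.09) → (33.22,97.34) → (22.48,100.43). Open path.

**Shape 4** — `<polyline>` open polyline, stroke `#ff0000` → score (S451, F2309). Machine vertices: (73.69,59.46) → (10.95,87.81) → (74.02,6.82). Open path.

**Shape 5** — `<polygon>` regular polygon, stroke `#ff0000` → score (S451, F2309). Machine vertices: (7.13,127.76) → (4.75,142.12) → (13.23,153.96) → (27.59,156.34) → (39.43,147.86) → (41.81,133.50) → (33.33,121.66) → (18.97,119.28) → (7.13,127.76). Closed: final G1 returns to the first vertex.

**Shape 6** — `<polygon>` regular polygon, stroke `#ff0000` → score (S451, F2309). Machine vertices: (11.86,32.25) → (19.71,41.72) → (23.99,30.19) → (11.86,32.25). Closed: final G1 returns to the first vertex.

**Shape 7** — `<path>` regular polygon, stroke `#ff0000` → score (S451, F2309). Machine vertices: (79.15,44.75) → (85.19,22.37) → (62.79,28.34) → (79.15,44.75). Closed: final G1 returns to the first vertex.

**Shape 8** — `<circle>` circle, stroke `#ff0000` → score (S451, F2309). Machine vertices: (84.29,49.63) → (76.51,68.41) → (57.73,76.19) → (38.95,68.41) → (31.17,49.63) → (38.95,30.85) → (57.73,23.07) → (76.51,30.85) → (84.29,49.63). Closed: final G1 returns to the first vertex.

(Gcodetools for Inkscape — laser output)
G21
G90
G00 X55.79 Y64.67
M3 S451
G1 X35.58 Y63.48 F2309
G1 X44.65 Y81.58 F2309
G1 X55.79 Y64.67 F2309
G00 X33.40 Y124.75
M3 S451
G1 X103.37 Y68.05 F2309
G1 X20.77 Y36.81 F2309
G1 X36.57 Y157.23 F2309
G1 X38.05 Y128.47 F2309
G1 X33.40 Y124.75 F2309
G00 X83.74 Y126.64
M3 S451
G1 X66.46 Y126.06 F2309
G1 X48.75 Y111.09 F2309
G1 X33.22 Y97.34 F2309
G1 X22.48 Y100.43 F2309
G00 X73.69 Y59.46
M3 S451
G1 X10.95 Y87.81 F2309
G1 X74.02 Y6.82 F2309
G00 X7.13 Y127.76
M3 S451
G1 X4.75 Y142.12 F2309
G1 X13.23 Y153.96 F2309
G1 X27.59 Y156.34 F2309
G1 X39.43 Y147.86 F2309
G1 X41.81 Y133.50 F2309
G1 X33.33 Y121.66 F2309
G1 X18.97 Y119.28 F2309
G1 X7.13 Y127.76 F2309
G00 X11.86 Y32.25
M3 S451
G1 X19.71 Y41.72 F2309
G1 X23.99 Y30.19 F2309
G1 X11.86 Y32.25 F2309
G00 X79.15 Y44.75
M3 S451
G1 X85.19 Y22.37 F2309
G1 X62.79 Y28.34 F2309
G1 X79.15 Y44.75 F2309
G00 X84.29 Y49.63
M3 S451
G1 X76.51 Y68.41 F2309
G1 X57.73 Y76.19 F2309
G1 X38.95 Y68.41 F2309
G1 X31.17 Y49.63 F2309
G1 X38.95 Y30.85 F2309
G1 X57.73 Y23.07 F2309
G1 X76.51 Y30.85 F2309
G1 X84.29 Y49.63 F2309
M5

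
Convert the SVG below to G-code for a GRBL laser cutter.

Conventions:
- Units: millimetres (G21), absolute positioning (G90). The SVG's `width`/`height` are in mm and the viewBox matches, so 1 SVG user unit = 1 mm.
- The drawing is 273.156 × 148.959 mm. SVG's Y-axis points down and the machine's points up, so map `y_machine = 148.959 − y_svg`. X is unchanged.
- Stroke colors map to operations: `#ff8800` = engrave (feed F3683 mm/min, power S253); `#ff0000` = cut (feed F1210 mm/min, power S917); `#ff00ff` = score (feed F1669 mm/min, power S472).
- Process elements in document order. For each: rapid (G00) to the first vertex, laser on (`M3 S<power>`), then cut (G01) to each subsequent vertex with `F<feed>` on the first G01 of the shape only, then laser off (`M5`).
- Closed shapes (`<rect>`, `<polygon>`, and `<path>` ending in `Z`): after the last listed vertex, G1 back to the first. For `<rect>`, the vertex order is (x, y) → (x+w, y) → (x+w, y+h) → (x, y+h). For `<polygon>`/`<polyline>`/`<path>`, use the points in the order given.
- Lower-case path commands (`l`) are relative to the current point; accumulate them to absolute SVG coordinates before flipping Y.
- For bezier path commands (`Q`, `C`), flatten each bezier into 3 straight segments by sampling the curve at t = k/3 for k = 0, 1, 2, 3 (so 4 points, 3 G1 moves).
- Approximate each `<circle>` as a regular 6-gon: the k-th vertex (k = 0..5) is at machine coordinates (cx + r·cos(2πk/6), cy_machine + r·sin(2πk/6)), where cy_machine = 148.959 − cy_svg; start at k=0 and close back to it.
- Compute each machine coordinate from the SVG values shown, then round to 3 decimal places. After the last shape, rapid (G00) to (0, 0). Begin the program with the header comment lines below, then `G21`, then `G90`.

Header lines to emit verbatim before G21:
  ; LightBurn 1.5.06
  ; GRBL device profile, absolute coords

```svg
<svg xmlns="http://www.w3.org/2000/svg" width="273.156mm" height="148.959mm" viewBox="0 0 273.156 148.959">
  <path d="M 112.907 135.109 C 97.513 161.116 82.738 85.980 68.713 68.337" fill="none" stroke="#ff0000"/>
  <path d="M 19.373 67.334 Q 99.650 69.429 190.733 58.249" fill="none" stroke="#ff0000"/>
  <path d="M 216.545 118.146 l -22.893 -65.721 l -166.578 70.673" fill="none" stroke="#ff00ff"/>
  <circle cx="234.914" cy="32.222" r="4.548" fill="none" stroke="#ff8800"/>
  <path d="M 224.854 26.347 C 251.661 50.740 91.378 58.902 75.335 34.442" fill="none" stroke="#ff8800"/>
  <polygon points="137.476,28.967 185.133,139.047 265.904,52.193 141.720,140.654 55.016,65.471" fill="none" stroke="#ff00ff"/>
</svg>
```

; LightBurn 1.5.06
; GRBL device profile, absolute coords
G21
G90
G00 X112.907 Y13.850
M3 S917
G01 X97.724 Y15.682 F1210
G01 X82.983 Y49.690
G01 X68.713 Y80.622
M5
G00 X19.373 Y81.625
M3 S917
G01 X74.092 Y81.703 F1210
G01 X131.212 Y84.732
G01 X190.733 Y90.710
M5
G00 X216.545 Y30.813
M3 S472
G01 X193.652 Y96.534 F1669
G01 X27.074 Y25.861
M5
G00 X239.462 Y116.737
M3 S253
G01 X237.188 Y120.676 F3683
G01 X232.640 Y120.676
G01 X230.366 Y116.737
G01 X232.640 Y112.798
G01 X237.188 Y112.798
G01 X239.462 Y116.737
M5
G00 X224.854 Y122.612
M3 S253
G01 X201.569 Y104.236 F3683
G01 X127.187 Y100.324
G01 X75.335 Y114.517
M5
G00 X137.476 Y119.992
M3 S472
G01 X185.133 Y9.912 F1669
G01 X265.904 Y96.766
G01 X141.720 Y8.305
G01 X55.016 Y83.488
G01 X137.476 Y119.992
M5
G00 X0.000 Y0.000

Since the viewBox matches the mm dimensions, user units are millimetres directly. The only transform is the Y-flip y_m = 148.959 − y_svg.

Shape 1 is a cubic bezier drawn with `<path>`. Its stroke #ff0000 means cut at S917, F1210. After flipping Y the toolpath is (112.907,13.850) → (97.724,15.682) → (82.983,49.690) → (68.713,80.622).

Shape 2 is a quadratic bezier drawn with `<path>`. Its stroke #ff0000 means cut at S917, F1210. After flipping Y the toolpath is (19.373,81.625) → (74.092,81.703) → (131.212,84.732) → (190.733,90.710).

Shape 3 is a open polyline drawn with `<path>`. Its stroke #ff00ff means score at S472, F1669. After flipping Y the toolpath is (216.545,30.813) → (193.652,96.534) → (27.074,25.861).

Shape 4 is a circle drawn with `<circle>`. Its stroke #ff8800 means engrave at S253, F3683. After flipping Y the toolpath is (239.462,116.737) → (237.188,120.676) → (232.640,120.676) → (230.366,116.737) → (232.640,112.798) → (237.188,112.798) → (239.462,116.737), returning to the start.

Shape 5 is a cubic bezier drawn with `<path>`. Its stroke #ff8800 means engrave at S253, F3683. After flipping Y the toolpath is (224.854,122.612) → (201.569,104.236) → (127.187,100.324) → (75.335,114.517).

Shape 6 is a closed polygon drawn with `<polygon>`. Its stroke #ff00ff means score at S472, F1669. After flipping Y the toolpath is (137.476,119.992) → (185.133,9.912) → (265.904,96.766) → (141.720,8.305) → (55.016,83.488) → (137.476,119.992), returning to the start.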